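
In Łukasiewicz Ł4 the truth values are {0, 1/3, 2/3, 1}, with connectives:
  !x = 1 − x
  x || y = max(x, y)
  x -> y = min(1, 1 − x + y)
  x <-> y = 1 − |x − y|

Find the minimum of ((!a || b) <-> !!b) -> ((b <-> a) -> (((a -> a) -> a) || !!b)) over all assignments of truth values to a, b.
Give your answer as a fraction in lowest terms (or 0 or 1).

2/3

Take a = 1/3, b = 1/3:
!a = !1/3 = 2/3
!a || b = 2/3 || 1/3 = 2/3
!b = !1/3 = 2/3
!!b = !2/3 = 1/3
(!a || b) <-> !!b = 2/3 <-> 1/3 = 2/3
b <-> a = 1/3 <-> 1/3 = 1
a -> a = 1/3 -> 1/3 = 1
(a -> a) -> a = 1 -> 1/3 = 1/3
!b = !1/3 = 2/3
!!b = !2/3 = 1/3
((a -> a) -> a) || !!b = 1/3 || 1/3 = 1/3
(b <-> a) -> (((a -> a) -> a) || !!b) = 1 -> 1/3 = 1/3
((!a || b) <-> !!b) -> ((b <-> a) -> (((a -> a) -> a) || !!b)) = 2/3 -> 1/3 = 2/3
No assignment yields a value below 2/3, so this is the minimum.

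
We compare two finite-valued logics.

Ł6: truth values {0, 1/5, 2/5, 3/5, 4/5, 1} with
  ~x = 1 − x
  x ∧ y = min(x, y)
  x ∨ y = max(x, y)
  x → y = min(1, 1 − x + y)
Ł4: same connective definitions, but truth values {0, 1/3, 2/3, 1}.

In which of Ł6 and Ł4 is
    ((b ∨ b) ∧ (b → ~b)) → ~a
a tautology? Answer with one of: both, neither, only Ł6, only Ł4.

In Ł6: at a = 3/5, b = 3/5 the value is 4/5 — not a tautology.
In Ł4: at a = 2/3, b = 2/3 the value is 2/3 — not a tautology.

neither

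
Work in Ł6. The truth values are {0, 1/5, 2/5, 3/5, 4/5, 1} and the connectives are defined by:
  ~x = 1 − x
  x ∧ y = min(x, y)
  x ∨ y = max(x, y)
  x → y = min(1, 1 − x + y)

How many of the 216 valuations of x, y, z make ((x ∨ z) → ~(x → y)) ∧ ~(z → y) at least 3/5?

value 1: 1 assignment (counts)
value 4/5: 5 assignments (counts)
value 3/5: 12 assignments (counts)
value 2/5: 22 assignments
value 1/5: 35 assignments
value 0: 141 assignments
So 18 of the 216 assignments meet the threshold.

18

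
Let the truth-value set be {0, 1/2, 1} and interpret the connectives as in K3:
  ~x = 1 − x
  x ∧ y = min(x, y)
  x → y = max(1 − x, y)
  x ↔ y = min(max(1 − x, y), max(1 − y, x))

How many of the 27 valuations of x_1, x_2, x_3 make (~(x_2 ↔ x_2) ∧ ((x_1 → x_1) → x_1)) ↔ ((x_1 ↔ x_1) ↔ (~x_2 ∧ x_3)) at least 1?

9

value 1: 9 assignments (counts)
value 1/2: 16 assignments
value 0: 2 assignments
So 9 of the 27 assignments meet the threshold.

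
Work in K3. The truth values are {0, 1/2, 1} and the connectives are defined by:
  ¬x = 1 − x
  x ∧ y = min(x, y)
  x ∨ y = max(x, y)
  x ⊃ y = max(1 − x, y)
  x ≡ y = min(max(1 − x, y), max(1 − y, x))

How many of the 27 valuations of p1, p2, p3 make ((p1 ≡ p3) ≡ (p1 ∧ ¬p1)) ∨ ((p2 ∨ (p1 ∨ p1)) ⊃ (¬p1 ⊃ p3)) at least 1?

value 1: 17 assignments (counts)
value 1/2: 9 assignments
value 0: 1 assignment
So 17 of the 27 assignments meet the threshold.

17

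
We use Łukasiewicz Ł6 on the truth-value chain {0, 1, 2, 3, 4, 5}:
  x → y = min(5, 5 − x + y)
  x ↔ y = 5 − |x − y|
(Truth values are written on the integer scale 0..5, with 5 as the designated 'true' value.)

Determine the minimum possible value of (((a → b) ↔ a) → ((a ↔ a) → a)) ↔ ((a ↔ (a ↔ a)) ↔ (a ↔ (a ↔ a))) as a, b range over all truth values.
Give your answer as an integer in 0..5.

Take a = 2, b = 0:
a → b = 2 → 0 = 3
(a → b) ↔ a = 3 ↔ 2 = 4
a ↔ a = 2 ↔ 2 = 5
(a ↔ a) → a = 5 → 2 = 2
((a → b) ↔ a) → ((a ↔ a) → a) = 4 → 2 = 3
a ↔ a = 2 ↔ 2 = 5
a ↔ (a ↔ a) = 2 ↔ 5 = 2
a ↔ a = 2 ↔ 2 = 5
a ↔ (a ↔ a) = 2 ↔ 5 = 2
(a ↔ (a ↔ a)) ↔ (a ↔ (a ↔ a)) = 2 ↔ 2 = 5
(((a → b) ↔ a) → ((a ↔ a) → a)) ↔ ((a ↔ (a ↔ a)) ↔ (a ↔ (a ↔ a))) = 3 ↔ 5 = 3
No assignment yields a value below 3, so this is the minimum.

3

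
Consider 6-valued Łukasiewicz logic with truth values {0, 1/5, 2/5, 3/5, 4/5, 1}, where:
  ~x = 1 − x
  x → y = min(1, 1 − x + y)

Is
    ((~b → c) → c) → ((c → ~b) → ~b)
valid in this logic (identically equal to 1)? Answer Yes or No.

At b = 3/5, c = 1, for instance:
~b = ~3/5 = 2/5
~b → c = 2/5 → 1 = 1
(~b → c) → c = 1 → 1 = 1
c → ~b = 1 → 2/5 = 2/5
(c → ~b) → ~b = 2/5 → 2/5 = 1
((~b → c) → c) → ((c → ~b) → ~b) = 1 → 1 = 1
and checking the remaining 35 assignments likewise gives ≥ 1 in every case.

Yes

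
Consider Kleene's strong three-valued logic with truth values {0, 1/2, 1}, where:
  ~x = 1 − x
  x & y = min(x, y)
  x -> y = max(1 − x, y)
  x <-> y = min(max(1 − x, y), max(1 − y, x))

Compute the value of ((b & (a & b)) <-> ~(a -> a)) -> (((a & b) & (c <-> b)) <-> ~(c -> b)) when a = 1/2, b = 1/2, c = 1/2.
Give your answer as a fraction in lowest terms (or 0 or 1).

1/2

a & b = 1/2 & 1/2 = 1/2
b & (a & b) = 1/2 & 1/2 = 1/2
a -> a = 1/2 -> 1/2 = 1/2
~(a -> a) = ~1/2 = 1/2
(b & (a & b)) <-> ~(a -> a) = 1/2 <-> 1/2 = 1/2
a & b = 1/2 & 1/2 = 1/2
c <-> b = 1/2 <-> 1/2 = 1/2
(a & b) & (c <-> b) = 1/2 & 1/2 = 1/2
c -> b = 1/2 -> 1/2 = 1/2
~(c -> b) = ~1/2 = 1/2
((a & b) & (c <-> b)) <-> ~(c -> b) = 1/2 <-> 1/2 = 1/2
((b & (a & b)) <-> ~(a -> a)) -> (((a & b) & (c <-> b)) <-> ~(c -> b)) = 1/2 -> 1/2 = 1/2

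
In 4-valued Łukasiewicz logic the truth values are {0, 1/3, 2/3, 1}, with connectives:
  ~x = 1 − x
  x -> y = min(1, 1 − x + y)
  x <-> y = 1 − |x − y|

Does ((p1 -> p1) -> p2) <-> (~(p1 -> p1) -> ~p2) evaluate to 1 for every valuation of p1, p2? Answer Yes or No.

No

Counterexample: take p1 = 0, p2 = 0.
p1 -> p1 = 0 -> 0 = 1
(p1 -> p1) -> p2 = 1 -> 0 = 0
p1 -> p1 = 0 -> 0 = 1
~(p1 -> p1) = ~1 = 0
~p2 = ~0 = 1
~(p1 -> p1) -> ~p2 = 0 -> 1 = 1
((p1 -> p1) -> p2) <-> (~(p1 -> p1) -> ~p2) = 0 <-> 1 = 0
This gives 0 ≠ 1.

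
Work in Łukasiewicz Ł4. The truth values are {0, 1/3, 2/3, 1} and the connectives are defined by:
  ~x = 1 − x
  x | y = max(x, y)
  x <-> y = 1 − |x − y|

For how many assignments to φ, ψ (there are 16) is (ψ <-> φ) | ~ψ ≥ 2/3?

13

φ = 0, ψ = 0 ↦ 1  ≥
φ = 0, ψ = 1/3 ↦ 2/3  ≥
φ = 0, ψ = 2/3 ↦ 1/3  <
φ = 0, ψ = 1 ↦ 0  <
φ = 1/3, ψ = 0 ↦ 1  ≥
φ = 1/3, ψ = 1/3 ↦ 1  ≥
φ = 1/3, ψ = 2/3 ↦ 2/3  ≥
φ = 1/3, ψ = 1 ↦ 1/3  <
φ = 2/3, ψ = 0 ↦ 1  ≥
φ = 2/3, ψ = 1/3 ↦ 2/3  ≥
φ = 2/3, ψ = 2/3 ↦ 1  ≥
φ = 2/3, ψ = 1 ↦ 2/3  ≥
φ = 1, ψ = 0 ↦ 1  ≥
φ = 1, ψ = 1/3 ↦ 2/3  ≥
φ = 1, ψ = 2/3 ↦ 2/3  ≥
φ = 1, ψ = 1 ↦ 1  ≥
So 13 of the 16 assignments meet the threshold.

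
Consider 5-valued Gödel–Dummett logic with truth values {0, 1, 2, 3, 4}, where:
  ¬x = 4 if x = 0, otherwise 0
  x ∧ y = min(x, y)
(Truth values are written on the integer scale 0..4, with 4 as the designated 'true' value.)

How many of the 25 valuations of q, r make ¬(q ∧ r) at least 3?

value 4: 9 assignments (counts)
value 0: 16 assignments
So 9 of the 25 assignments meet the threshold.

9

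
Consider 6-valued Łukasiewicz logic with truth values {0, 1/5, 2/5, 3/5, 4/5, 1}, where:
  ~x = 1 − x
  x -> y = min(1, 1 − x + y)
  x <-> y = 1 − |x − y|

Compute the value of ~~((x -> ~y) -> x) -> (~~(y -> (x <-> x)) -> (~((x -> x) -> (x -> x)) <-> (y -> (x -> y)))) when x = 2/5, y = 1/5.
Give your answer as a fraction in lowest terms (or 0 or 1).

3/5

~y = ~1/5 = 4/5
x -> ~y = 2/5 -> 4/5 = 1
(x -> ~y) -> x = 1 -> 2/5 = 2/5
~((x -> ~y) -> x) = ~2/5 = 3/5
~~((x -> ~y) -> x) = ~3/5 = 2/5
x <-> x = 2/5 <-> 2/5 = 1
y -> (x <-> x) = 1/5 -> 1 = 1
~(y -> (x <-> x)) = ~1 = 0
~~(y -> (x <-> x)) = ~0 = 1
x -> x = 2/5 -> 2/5 = 1
x -> x = 2/5 -> 2/5 = 1
(x -> x) -> (x -> x) = 1 -> 1 = 1
~((x -> x) -> (x -> x)) = ~1 = 0
x -> y = 2/5 -> 1/5 = 4/5
y -> (x -> y) = 1/5 -> 4/5 = 1
~((x -> x) -> (x -> x)) <-> (y -> (x -> y)) = 0 <-> 1 = 0
~~(y -> (x <-> x)) -> (~((x -> x) -> (x -> x)) <-> (y -> (x -> y))) = 1 -> 0 = 0
~~((x -> ~y) -> x) -> (~~(y -> (x <-> x)) -> (~((x -> x) -> (x -> x)) <-> (y -> (x -> y)))) = 2/5 -> 0 = 3/5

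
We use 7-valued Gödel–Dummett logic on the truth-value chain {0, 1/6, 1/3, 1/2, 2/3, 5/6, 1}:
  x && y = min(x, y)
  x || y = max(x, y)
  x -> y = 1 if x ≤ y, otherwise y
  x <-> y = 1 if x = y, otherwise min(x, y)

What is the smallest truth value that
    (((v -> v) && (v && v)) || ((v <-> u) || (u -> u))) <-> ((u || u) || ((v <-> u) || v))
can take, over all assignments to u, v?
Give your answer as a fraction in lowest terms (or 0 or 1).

Take u = 0, v = 1/6:
v -> v = 1/6 -> 1/6 = 1
v && v = 1/6 && 1/6 = 1/6
(v -> v) && (v && v) = 1 && 1/6 = 1/6
v <-> u = 1/6 <-> 0 = 0
u -> u = 0 -> 0 = 1
(v <-> u) || (u -> u) = 0 || 1 = 1
((v -> v) && (v && v)) || ((v <-> u) || (u -> u)) = 1/6 || 1 = 1
u || u = 0 || 0 = 0
v <-> u = 1/6 <-> 0 = 0
(v <-> u) || v = 0 || 1/6 = 1/6
(u || u) || ((v <-> u) || v) = 0 || 1/6 = 1/6
(((v -> v) && (v && v)) || ((v <-> u) || (u -> u))) <-> ((u || u) || ((v <-> u) || v)) = 1 <-> 1/6 = 1/6
No assignment yields a value below 1/6, so this is the minimum.

1/6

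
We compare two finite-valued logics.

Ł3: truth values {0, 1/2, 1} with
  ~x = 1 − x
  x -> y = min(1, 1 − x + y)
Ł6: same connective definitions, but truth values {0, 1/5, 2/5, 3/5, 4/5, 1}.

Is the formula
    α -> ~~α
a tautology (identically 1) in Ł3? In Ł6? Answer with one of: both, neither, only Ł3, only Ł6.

both

In Ł3: every assignment gives 1 — tautology.
In Ł6: every assignment gives 1 — tautology.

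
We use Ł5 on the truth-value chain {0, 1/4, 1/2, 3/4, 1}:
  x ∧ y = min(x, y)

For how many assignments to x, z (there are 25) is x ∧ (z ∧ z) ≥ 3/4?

4

value 1: 1 assignment (counts)
value 3/4: 3 assignments (counts)
value 1/2: 5 assignments
value 1/4: 7 assignments
value 0: 9 assignments
So 4 of the 25 assignments meet the threshold.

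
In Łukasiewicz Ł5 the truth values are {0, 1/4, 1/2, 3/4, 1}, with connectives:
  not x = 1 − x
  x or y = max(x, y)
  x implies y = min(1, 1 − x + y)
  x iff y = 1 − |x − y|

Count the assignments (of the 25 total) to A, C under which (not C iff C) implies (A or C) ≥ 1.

value 1: 19 assignments (counts)
value 3/4: 3 assignments
value 1/2: 3 assignments
So 19 of the 25 assignments meet the threshold.

19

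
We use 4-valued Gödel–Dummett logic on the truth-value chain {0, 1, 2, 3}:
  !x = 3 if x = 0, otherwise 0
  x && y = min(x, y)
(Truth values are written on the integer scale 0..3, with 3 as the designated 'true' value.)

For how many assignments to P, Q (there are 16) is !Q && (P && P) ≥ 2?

2

P = 0, Q = 0 ↦ 0  <
P = 0, Q = 1 ↦ 0  <
P = 0, Q = 2 ↦ 0  <
P = 0, Q = 3 ↦ 0  <
P = 1, Q = 0 ↦ 1  <
P = 1, Q = 1 ↦ 0  <
P = 1, Q = 2 ↦ 0  <
P = 1, Q = 3 ↦ 0  <
P = 2, Q = 0 ↦ 2  ≥
P = 2, Q = 1 ↦ 0  <
P = 2, Q = 2 ↦ 0  <
P = 2, Q = 3 ↦ 0  <
P = 3, Q = 0 ↦ 3  ≥
P = 3, Q = 1 ↦ 0  <
P = 3, Q = 2 ↦ 0  <
P = 3, Q = 3 ↦ 0  <
So 2 of the 16 assignments meet the threshold.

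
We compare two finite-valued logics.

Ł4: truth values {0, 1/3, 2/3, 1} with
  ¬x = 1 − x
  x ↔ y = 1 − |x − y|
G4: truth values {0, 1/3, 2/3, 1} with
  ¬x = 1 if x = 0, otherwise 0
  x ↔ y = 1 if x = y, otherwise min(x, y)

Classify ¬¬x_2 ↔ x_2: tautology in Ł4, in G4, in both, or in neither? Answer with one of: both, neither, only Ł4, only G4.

In Ł4: every assignment gives 1 — tautology.
In G4: at x_2 = 1/3 the value is 1/3 — not a tautology.

only Ł4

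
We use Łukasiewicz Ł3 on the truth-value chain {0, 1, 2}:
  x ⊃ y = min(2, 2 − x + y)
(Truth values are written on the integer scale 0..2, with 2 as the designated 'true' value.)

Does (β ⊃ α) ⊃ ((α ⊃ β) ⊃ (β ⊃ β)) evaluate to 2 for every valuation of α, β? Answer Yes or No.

α = 0, β = 0 ↦ 2
α = 0, β = 1 ↦ 2
α = 0, β = 2 ↦ 2
α = 1, β = 0 ↦ 2
α = 1, β = 1 ↦ 2
α = 1, β = 2 ↦ 2
α = 2, β = 0 ↦ 2
α = 2, β = 1 ↦ 2
α = 2, β = 2 ↦ 2
Every assignment gives a value ≥ 2.

Yes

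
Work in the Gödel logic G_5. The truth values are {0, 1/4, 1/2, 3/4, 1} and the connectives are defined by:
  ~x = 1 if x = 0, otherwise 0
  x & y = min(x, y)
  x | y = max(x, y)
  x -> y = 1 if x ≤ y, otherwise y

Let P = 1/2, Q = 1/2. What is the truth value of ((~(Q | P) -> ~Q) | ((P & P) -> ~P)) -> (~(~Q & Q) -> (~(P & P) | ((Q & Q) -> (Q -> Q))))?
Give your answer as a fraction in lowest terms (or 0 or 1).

Q | P = 1/2 | 1/2 = 1/2
~(Q | P) = ~1/2 = 0
~Q = ~1/2 = 0
~(Q | P) -> ~Q = 0 -> 0 = 1
P & P = 1/2 & 1/2 = 1/2
~P = ~1/2 = 0
(P & P) -> ~P = 1/2 -> 0 = 0
(~(Q | P) -> ~Q) | ((P & P) -> ~P) = 1 | 0 = 1
~Q = ~1/2 = 0
~Q & Q = 0 & 1/2 = 0
~(~Q & Q) = ~0 = 1
P & P = 1/2 & 1/2 = 1/2
~(P & P) = ~1/2 = 0
Q & Q = 1/2 & 1/2 = 1/2
Q -> Q = 1/2 -> 1/2 = 1
(Q & Q) -> (Q -> Q) = 1/2 -> 1 = 1
~(P & P) | ((Q & Q) -> (Q -> Q)) = 0 | 1 = 1
~(~Q & Q) -> (~(P & P) | ((Q & Q) -> (Q -> Q))) = 1 -> 1 = 1
((~(Q | P) -> ~Q) | ((P & P) -> ~P)) -> (~(~Q & Q) -> (~(P & P) | ((Q & Q) -> (Q -> Q)))) = 1 -> 1 = 1

1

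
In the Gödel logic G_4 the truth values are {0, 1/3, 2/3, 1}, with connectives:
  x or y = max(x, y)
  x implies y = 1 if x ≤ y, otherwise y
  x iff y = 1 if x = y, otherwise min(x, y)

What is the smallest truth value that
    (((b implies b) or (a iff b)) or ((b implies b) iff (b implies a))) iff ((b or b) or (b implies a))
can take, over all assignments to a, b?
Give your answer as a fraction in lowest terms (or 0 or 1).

1/3

Take a = 0, b = 1/3:
b implies b = 1/3 implies 1/3 = 1
a iff b = 0 iff 1/3 = 0
(b implies b) or (a iff b) = 1 or 0 = 1
b implies b = 1/3 implies 1/3 = 1
b implies a = 1/3 implies 0 = 0
(b implies b) iff (b implies a) = 1 iff 0 = 0
((b implies b) or (a iff b)) or ((b implies b) iff (b implies a)) = 1 or 0 = 1
b or b = 1/3 or 1/3 = 1/3
b implies a = 1/3 implies 0 = 0
(b or b) or (b implies a) = 1/3 or 0 = 1/3
(((b implies b) or (a iff b)) or ((b implies b) iff (b implies a))) iff ((b or b) or (b implies a)) = 1 iff 1/3 = 1/3
No assignment yields a value below 1/3, so this is the minimum.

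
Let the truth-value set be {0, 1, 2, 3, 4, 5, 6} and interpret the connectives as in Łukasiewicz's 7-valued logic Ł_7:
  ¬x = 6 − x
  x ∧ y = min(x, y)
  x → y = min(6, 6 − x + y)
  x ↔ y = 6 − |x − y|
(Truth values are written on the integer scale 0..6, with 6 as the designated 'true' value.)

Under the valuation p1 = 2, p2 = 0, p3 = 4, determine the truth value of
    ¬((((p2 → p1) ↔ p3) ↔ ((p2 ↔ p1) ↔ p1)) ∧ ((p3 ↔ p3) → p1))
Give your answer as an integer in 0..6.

p2 → p1 = 0 → 2 = 6
(p2 → p1) ↔ p3 = 6 ↔ 4 = 4
p2 ↔ p1 = 0 ↔ 2 = 4
(p2 ↔ p1) ↔ p1 = 4 ↔ 2 = 4
((p2 → p1) ↔ p3) ↔ ((p2 ↔ p1) ↔ p1) = 4 ↔ 4 = 6
p3 ↔ p3 = 4 ↔ 4 = 6
(p3 ↔ p3) → p1 = 6 → 2 = 2
(((p2 → p1) ↔ p3) ↔ ((p2 ↔ p1) ↔ p1)) ∧ ((p3 ↔ p3) → p1) = 6 ∧ 2 = 2
¬((((p2 → p1) ↔ p3) ↔ ((p2 ↔ p1) ↔ p1)) ∧ ((p3 ↔ p3) → p1)) = ¬2 = 4

4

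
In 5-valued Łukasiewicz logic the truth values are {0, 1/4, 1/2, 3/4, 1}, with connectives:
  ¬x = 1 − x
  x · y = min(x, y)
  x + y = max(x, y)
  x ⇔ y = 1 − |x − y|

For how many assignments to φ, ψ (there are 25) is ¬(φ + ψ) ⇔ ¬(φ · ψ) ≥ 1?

5

value 1: 5 assignments (counts)
value 3/4: 8 assignments
value 1/2: 6 assignments
value 1/4: 4 assignments
value 0: 2 assignments
So 5 of the 25 assignments meet the threshold.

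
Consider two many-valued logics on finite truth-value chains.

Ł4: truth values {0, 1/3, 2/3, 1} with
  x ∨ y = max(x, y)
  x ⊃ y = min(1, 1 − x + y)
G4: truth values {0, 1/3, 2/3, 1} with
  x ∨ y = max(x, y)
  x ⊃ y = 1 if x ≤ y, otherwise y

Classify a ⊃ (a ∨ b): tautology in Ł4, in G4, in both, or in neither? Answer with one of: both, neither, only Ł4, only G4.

both

In Ł4: every assignment gives 1 — tautology.
In G4: every assignment gives 1 — tautology.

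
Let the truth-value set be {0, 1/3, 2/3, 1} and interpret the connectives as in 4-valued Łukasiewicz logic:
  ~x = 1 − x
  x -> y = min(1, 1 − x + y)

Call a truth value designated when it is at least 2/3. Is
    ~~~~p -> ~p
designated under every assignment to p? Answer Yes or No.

Counterexample: take p = 1.
~p = ~1 = 0
~~p = ~0 = 1
~~~p = ~1 = 0
~~~~p = ~0 = 1
~p = ~1 = 0
~~~~p -> ~p = 1 -> 0 = 0
This gives 0, which is below 2/3.

No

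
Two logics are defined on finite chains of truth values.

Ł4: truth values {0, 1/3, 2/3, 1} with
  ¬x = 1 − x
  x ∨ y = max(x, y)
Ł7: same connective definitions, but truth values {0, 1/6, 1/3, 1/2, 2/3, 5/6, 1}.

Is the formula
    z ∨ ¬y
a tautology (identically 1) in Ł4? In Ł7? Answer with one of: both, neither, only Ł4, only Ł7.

neither

In Ł4: at y = 1/3, z = 0 the value is 2/3 — not a tautology.
In Ł7: at y = 1/6, z = 0 the value is 5/6 — not a tautology.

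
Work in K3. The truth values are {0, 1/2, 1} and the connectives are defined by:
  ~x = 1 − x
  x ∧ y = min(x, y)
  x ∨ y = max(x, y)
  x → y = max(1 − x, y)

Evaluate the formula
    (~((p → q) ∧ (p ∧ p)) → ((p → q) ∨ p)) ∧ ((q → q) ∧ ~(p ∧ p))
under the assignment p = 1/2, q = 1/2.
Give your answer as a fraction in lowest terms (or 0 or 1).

p → q = 1/2 → 1/2 = 1/2
p ∧ p = 1/2 ∧ 1/2 = 1/2
(p → q) ∧ (p ∧ p) = 1/2 ∧ 1/2 = 1/2
~((p → q) ∧ (p ∧ p)) = ~1/2 = 1/2
p → q = 1/2 → 1/2 = 1/2
(p → q) ∨ p = 1/2 ∨ 1/2 = 1/2
~((p → q) ∧ (p ∧ p)) → ((p → q) ∨ p) = 1/2 → 1/2 = 1/2
q → q = 1/2 → 1/2 = 1/2
p ∧ p = 1/2 ∧ 1/2 = 1/2
~(p ∧ p) = ~1/2 = 1/2
(q → q) ∧ ~(p ∧ p) = 1/2 ∧ 1/2 = 1/2
(~((p → q) ∧ (p ∧ p)) → ((p → q) ∨ p)) ∧ ((q → q) ∧ ~(p ∧ p)) = 1/2 ∧ 1/2 = 1/2

1/2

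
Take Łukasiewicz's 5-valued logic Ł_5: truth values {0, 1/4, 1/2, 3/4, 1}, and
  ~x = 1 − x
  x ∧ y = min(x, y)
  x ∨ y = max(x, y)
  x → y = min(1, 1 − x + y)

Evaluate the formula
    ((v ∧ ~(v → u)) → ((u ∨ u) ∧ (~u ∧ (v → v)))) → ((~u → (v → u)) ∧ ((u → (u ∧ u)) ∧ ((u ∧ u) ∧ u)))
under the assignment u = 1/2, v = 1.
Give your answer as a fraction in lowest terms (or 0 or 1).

v → u = 1 → 1/2 = 1/2
~(v → u) = ~1/2 = 1/2
v ∧ ~(v → u) = 1 ∧ 1/2 = 1/2
u ∨ u = 1/2 ∨ 1/2 = 1/2
~u = ~1/2 = 1/2
v → v = 1 → 1 = 1
~u ∧ (v → v) = 1/2 ∧ 1 = 1/2
(u ∨ u) ∧ (~u ∧ (v → v)) = 1/2 ∧ 1/2 = 1/2
(v ∧ ~(v → u)) → ((u ∨ u) ∧ (~u ∧ (v → v))) = 1/2 → 1/2 = 1
~u = ~1/2 = 1/2
v → u = 1 → 1/2 = 1/2
~u → (v → u) = 1/2 → 1/2 = 1
u ∧ u = 1/2 ∧ 1/2 = 1/2
u → (u ∧ u) = 1/2 → 1/2 = 1
u ∧ u = 1/2 ∧ 1/2 = 1/2
(u ∧ u) ∧ u = 1/2 ∧ 1/2 = 1/2
(u → (u ∧ u)) ∧ ((u ∧ u) ∧ u) = 1 ∧ 1/2 = 1/2
(~u → (v → u)) ∧ ((u → (u ∧ u)) ∧ ((u ∧ u) ∧ u)) = 1 ∧ 1/2 = 1/2
((v ∧ ~(v → u)) → ((u ∨ u) ∧ (~u ∧ (v → v)))) → ((~u → (v → u)) ∧ ((u → (u ∧ u)) ∧ ((u ∧ u) ∧ u))) = 1 → 1/2 = 1/2

1/2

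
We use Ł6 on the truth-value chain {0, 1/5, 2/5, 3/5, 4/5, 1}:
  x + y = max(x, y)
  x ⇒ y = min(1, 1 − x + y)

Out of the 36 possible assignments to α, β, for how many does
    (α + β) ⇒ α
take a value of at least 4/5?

26

value 1: 21 assignments (counts)
value 4/5: 5 assignments (counts)
value 3/5: 4 assignments
value 2/5: 3 assignments
value 1/5: 2 assignments
value 0: 1 assignment
So 26 of the 36 assignments meet the threshold.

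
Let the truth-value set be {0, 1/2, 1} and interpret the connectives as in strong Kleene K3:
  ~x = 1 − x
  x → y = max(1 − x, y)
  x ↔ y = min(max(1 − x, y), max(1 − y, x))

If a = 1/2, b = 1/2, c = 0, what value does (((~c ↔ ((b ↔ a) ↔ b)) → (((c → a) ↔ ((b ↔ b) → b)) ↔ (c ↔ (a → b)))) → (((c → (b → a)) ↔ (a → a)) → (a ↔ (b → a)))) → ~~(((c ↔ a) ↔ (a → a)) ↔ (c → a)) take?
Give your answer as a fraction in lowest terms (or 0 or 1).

1/2

~c = ~0 = 1
b ↔ a = 1/2 ↔ 1/2 = 1/2
(b ↔ a) ↔ b = 1/2 ↔ 1/2 = 1/2
~c ↔ ((b ↔ a) ↔ b) = 1 ↔ 1/2 = 1/2
c → a = 0 → 1/2 = 1
b ↔ b = 1/2 ↔ 1/2 = 1/2
(b ↔ b) → b = 1/2 → 1/2 = 1/2
(c → a) ↔ ((b ↔ b) → b) = 1 ↔ 1/2 = 1/2
a → b = 1/2 → 1/2 = 1/2
c ↔ (a → b) = 0 ↔ 1/2 = 1/2
((c → a) ↔ ((b ↔ b) → b)) ↔ (c ↔ (a → b)) = 1/2 ↔ 1/2 = 1/2
(~c ↔ ((b ↔ a) ↔ b)) → (((c → a) ↔ ((b ↔ b) → b)) ↔ (c ↔ (a → b))) = 1/2 → 1/2 = 1/2
b → a = 1/2 → 1/2 = 1/2
c → (b → a) = 0 → 1/2 = 1
a → a = 1/2 → 1/2 = 1/2
(c → (b → a)) ↔ (a → a) = 1 ↔ 1/2 = 1/2
b → a = 1/2 → 1/2 = 1/2
a ↔ (b → a) = 1/2 ↔ 1/2 = 1/2
((c → (b → a)) ↔ (a → a)) → (a ↔ (b → a)) = 1/2 → 1/2 = 1/2
((~c ↔ ((b ↔ a) ↔ b)) → (((c → a) ↔ ((b ↔ b) → b)) ↔ (c ↔ (a → b)))) → (((c → (b → a)) ↔ (a → a)) → (a ↔ (b → a))) = 1/2 → 1/2 = 1/2
c ↔ a = 0 ↔ 1/2 = 1/2
a → a = 1/2 → 1/2 = 1/2
(c ↔ a) ↔ (a → a) = 1/2 ↔ 1/2 = 1/2
c → a = 0 → 1/2 = 1
((c ↔ a) ↔ (a → a)) ↔ (c → a) = 1/2 ↔ 1 = 1/2
~(((c ↔ a) ↔ (a → a)) ↔ (c → a)) = ~1/2 = 1/2
~~(((c ↔ a) ↔ (a → a)) ↔ (c → a)) = ~1/2 = 1/2
(((~c ↔ ((b ↔ a) ↔ b)) → (((c → a) ↔ ((b ↔ b) → b)) ↔ (c ↔ (a → b)))) → (((c → (b → a)) ↔ (a → a)) → (a ↔ (b → a)))) → ~~(((c ↔ a) ↔ (a → a)) ↔ (c → a)) = 1/2 → 1/2 = 1/2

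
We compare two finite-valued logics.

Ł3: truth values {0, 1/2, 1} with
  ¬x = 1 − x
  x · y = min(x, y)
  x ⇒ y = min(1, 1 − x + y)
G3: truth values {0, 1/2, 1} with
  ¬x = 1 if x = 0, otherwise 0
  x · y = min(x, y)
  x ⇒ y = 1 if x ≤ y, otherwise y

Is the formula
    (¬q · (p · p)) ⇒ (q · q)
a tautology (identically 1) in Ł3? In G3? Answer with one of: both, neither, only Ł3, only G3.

neither

In Ł3: at p = 1/2, q = 0 the value is 1/2 — not a tautology.
In G3: at p = 1/2, q = 0 the value is 0 — not a tautology.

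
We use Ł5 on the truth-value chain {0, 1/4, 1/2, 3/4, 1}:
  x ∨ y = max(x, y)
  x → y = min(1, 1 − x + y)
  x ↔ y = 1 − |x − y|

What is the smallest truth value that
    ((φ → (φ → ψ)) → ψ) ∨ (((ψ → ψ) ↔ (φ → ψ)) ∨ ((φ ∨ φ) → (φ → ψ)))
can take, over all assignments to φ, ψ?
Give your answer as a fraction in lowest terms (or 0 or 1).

Take φ = 3/4, ψ = 0:
φ → ψ = 3/4 → 0 = 1/4
φ → (φ → ψ) = 3/4 → 1/4 = 1/2
(φ → (φ → ψ)) → ψ = 1/2 → 0 = 1/2
ψ → ψ = 0 → 0 = 1
φ → ψ = 3/4 → 0 = 1/4
(ψ → ψ) ↔ (φ → ψ) = 1 ↔ 1/4 = 1/4
φ ∨ φ = 3/4 ∨ 3/4 = 3/4
φ → ψ = 3/4 → 0 = 1/4
(φ ∨ φ) → (φ → ψ) = 3/4 → 1/4 = 1/2
((ψ → ψ) ↔ (φ → ψ)) ∨ ((φ ∨ φ) → (φ → ψ)) = 1/4 ∨ 1/2 = 1/2
((φ → (φ → ψ)) → ψ) ∨ (((ψ → ψ) ↔ (φ → ψ)) ∨ ((φ ∨ φ) → (φ → ψ))) = 1/2 ∨ 1/2 = 1/2
No assignment yields a value below 1/2, so this is the minimum.

1/2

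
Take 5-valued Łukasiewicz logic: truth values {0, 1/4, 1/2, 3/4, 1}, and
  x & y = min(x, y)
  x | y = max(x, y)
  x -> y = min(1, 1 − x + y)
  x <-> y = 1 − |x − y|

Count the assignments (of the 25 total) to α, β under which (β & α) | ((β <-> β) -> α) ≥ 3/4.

10

value 1: 5 assignments (counts)
value 3/4: 5 assignments (counts)
value 1/2: 5 assignments
value 1/4: 5 assignments
value 0: 5 assignments
So 10 of the 25 assignments meet the threshold.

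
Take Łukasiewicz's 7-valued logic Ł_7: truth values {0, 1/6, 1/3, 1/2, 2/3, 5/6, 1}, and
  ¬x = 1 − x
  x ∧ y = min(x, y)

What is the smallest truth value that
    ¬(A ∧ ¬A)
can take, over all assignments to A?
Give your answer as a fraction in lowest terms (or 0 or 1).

Take A = 1/2:
¬A = ¬1/2 = 1/2
A ∧ ¬A = 1/2 ∧ 1/2 = 1/2
¬(A ∧ ¬A) = ¬1/2 = 1/2
No assignment yields a value below 1/2, so this is the minimum.

1/2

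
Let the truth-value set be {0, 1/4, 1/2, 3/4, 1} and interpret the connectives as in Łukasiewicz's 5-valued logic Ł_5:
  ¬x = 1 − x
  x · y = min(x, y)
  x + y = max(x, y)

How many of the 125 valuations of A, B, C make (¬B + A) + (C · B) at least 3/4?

value 1: 49 assignments (counts)
value 3/4: 43 assignments (counts)
value 1/2: 25 assignments
value 1/4: 7 assignments
value 0: 1 assignment
So 92 of the 125 assignments meet the threshold.

92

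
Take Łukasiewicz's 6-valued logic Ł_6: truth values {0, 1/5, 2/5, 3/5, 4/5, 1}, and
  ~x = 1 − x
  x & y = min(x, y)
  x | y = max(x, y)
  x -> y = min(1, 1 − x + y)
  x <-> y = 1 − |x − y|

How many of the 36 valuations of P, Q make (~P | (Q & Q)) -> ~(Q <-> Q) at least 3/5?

9

value 1: 1 assignment (counts)
value 4/5: 3 assignments (counts)
value 3/5: 5 assignments (counts)
value 2/5: 7 assignments
value 1/5: 9 assignments
value 0: 11 assignments
So 9 of the 36 assignments meet the threshold.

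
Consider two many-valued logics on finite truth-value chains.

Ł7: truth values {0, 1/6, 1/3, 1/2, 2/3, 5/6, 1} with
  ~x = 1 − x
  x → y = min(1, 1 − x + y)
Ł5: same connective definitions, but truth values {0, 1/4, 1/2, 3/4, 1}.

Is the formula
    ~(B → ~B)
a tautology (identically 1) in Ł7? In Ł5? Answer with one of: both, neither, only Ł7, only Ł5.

neither

In Ł7: at B = 0 the value is 0 — not a tautology.
In Ł5: at B = 0 the value is 0 — not a tautology.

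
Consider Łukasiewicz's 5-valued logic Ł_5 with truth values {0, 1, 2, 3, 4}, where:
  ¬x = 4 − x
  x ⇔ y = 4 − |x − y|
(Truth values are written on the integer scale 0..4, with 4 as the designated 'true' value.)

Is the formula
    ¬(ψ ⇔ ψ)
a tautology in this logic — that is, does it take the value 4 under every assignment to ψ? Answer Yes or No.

No

Counterexample: take ψ = 0.
ψ ⇔ ψ = 0 ⇔ 0 = 4
¬(ψ ⇔ ψ) = ¬4 = 0
This gives 0 ≠ 4.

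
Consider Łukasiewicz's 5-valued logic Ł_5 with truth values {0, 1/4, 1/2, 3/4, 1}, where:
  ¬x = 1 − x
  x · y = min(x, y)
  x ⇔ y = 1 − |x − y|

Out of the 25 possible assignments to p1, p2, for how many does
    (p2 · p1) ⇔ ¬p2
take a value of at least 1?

5

value 1: 5 assignments (counts)
value 3/4: 4 assignments
value 1/2: 8 assignments
value 1/4: 2 assignments
value 0: 6 assignments
So 5 of the 25 assignments meet the threshold.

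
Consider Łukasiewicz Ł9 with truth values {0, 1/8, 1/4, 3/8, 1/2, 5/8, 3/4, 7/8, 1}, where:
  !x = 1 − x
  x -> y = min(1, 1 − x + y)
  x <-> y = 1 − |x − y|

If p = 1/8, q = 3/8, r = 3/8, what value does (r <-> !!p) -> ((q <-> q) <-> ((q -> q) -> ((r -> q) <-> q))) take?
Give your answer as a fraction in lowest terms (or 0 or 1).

!p = !1/8 = 7/8
!!p = !7/8 = 1/8
r <-> !!p = 3/8 <-> 1/8 = 3/4
q <-> q = 3/8 <-> 3/8 = 1
q -> q = 3/8 -> 3/8 = 1
r -> q = 3/8 -> 3/8 = 1
(r -> q) <-> q = 1 <-> 3/8 = 3/8
(q -> q) -> ((r -> q) <-> q) = 1 -> 3/8 = 3/8
(q <-> q) <-> ((q -> q) -> ((r -> q) <-> q)) = 1 <-> 3/8 = 3/8
(r <-> !!p) -> ((q <-> q) <-> ((q -> q) -> ((r -> q) <-> q))) = 3/4 -> 3/8 = 5/8

5/8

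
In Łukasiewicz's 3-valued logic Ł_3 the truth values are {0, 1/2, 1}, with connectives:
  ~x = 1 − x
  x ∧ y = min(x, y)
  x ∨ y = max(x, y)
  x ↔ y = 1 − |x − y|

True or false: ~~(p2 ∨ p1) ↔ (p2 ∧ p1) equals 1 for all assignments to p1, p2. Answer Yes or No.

No

Counterexample: take p1 = 0, p2 = 1/2.
p2 ∨ p1 = 1/2 ∨ 0 = 1/2
~(p2 ∨ p1) = ~1/2 = 1/2
~~(p2 ∨ p1) = ~1/2 = 1/2
p2 ∧ p1 = 1/2 ∧ 0 = 0
~~(p2 ∨ p1) ↔ (p2 ∧ p1) = 1/2 ↔ 0 = 1/2
This gives 1/2 ≠ 1.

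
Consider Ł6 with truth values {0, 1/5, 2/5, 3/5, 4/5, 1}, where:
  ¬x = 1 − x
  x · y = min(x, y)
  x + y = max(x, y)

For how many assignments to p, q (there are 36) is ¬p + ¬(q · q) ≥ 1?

value 1: 11 assignments (counts)
value 4/5: 9 assignments
value 3/5: 7 assignments
value 2/5: 5 assignments
value 1/5: 3 assignments
value 0: 1 assignment
So 11 of the 36 assignments meet the threshold.

11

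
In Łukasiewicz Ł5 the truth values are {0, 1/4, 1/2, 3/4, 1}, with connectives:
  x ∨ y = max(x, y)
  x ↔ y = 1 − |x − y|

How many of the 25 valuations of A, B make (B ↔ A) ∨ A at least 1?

9

value 1: 9 assignments (counts)
value 3/4: 9 assignments
value 1/2: 4 assignments
value 1/4: 2 assignments
value 0: 1 assignment
So 9 of the 25 assignments meet the threshold.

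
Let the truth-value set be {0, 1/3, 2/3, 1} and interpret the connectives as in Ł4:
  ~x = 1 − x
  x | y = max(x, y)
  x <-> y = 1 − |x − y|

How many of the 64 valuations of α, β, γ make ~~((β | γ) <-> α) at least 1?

value 1: 16 assignments (counts)
value 2/3: 24 assignments
value 1/3: 16 assignments
value 0: 8 assignments
So 16 of the 64 assignments meet the threshold.

16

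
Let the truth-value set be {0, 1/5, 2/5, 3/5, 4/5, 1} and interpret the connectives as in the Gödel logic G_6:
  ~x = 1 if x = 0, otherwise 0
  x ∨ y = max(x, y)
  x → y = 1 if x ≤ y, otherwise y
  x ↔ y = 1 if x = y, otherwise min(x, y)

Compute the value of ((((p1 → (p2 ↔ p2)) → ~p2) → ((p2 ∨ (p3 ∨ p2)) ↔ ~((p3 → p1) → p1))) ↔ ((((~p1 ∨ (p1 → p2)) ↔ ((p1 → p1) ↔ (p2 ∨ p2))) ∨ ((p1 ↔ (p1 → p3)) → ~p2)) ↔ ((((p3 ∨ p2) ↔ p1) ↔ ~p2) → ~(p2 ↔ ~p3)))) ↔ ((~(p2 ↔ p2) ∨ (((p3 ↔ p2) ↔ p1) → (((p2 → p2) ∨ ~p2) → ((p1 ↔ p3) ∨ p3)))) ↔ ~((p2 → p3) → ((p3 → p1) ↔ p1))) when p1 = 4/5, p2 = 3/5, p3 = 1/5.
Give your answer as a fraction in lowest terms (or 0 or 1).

p2 ↔ p2 = 3/5 ↔ 3/5 = 1
p1 → (p2 ↔ p2) = 4/5 → 1 = 1
~p2 = ~3/5 = 0
(p1 → (p2 ↔ p2)) → ~p2 = 1 → 0 = 0
p3 ∨ p2 = 1/5 ∨ 3/5 = 3/5
p2 ∨ (p3 ∨ p2) = 3/5 ∨ 3/5 = 3/5
p3 → p1 = 1/5 → 4/5 = 1
(p3 → p1) → p1 = 1 → 4/5 = 4/5
~((p3 → p1) → p1) = ~4/5 = 0
(p2 ∨ (p3 ∨ p2)) ↔ ~((p3 → p1) → p1) = 3/5 ↔ 0 = 0
((p1 → (p2 ↔ p2)) → ~p2) → ((p2 ∨ (p3 ∨ p2)) ↔ ~((p3 → p1) → p1)) = 0 → 0 = 1
~p1 = ~4/5 = 0
p1 → p2 = 4/5 → 3/5 = 3/5
~p1 ∨ (p1 → p2) = 0 ∨ 3/5 = 3/5
p1 → p1 = 4/5 → 4/5 = 1
p2 ∨ p2 = 3/5 ∨ 3/5 = 3/5
(p1 → p1) ↔ (p2 ∨ p2) = 1 ↔ 3/5 = 3/5
(~p1 ∨ (p1 → p2)) ↔ ((p1 → p1) ↔ (p2 ∨ p2)) = 3/5 ↔ 3/5 = 1
p1 → p3 = 4/5 → 1/5 = 1/5
p1 ↔ (p1 → p3) = 4/5 ↔ 1/5 = 1/5
~p2 = ~3/5 = 0
(p1 ↔ (p1 → p3)) → ~p2 = 1/5 → 0 = 0
((~p1 ∨ (p1 → p2)) ↔ ((p1 → p1) ↔ (p2 ∨ p2))) ∨ ((p1 ↔ (p1 → p3)) → ~p2) = 1 ∨ 0 = 1
p3 ∨ p2 = 1/5 ∨ 3/5 = 3/5
(p3 ∨ p2) ↔ p1 = 3/5 ↔ 4/5 = 3/5
~p2 = ~3/5 = 0
((p3 ∨ p2) ↔ p1) ↔ ~p2 = 3/5 ↔ 0 = 0
~p3 = ~1/5 = 0
p2 ↔ ~p3 = 3/5 ↔ 0 = 0
~(p2 ↔ ~p3) = ~0 = 1
(((p3 ∨ p2) ↔ p1) ↔ ~p2) → ~(p2 ↔ ~p3) = 0 → 1 = 1
(((~p1 ∨ (p1 → p2)) ↔ ((p1 → p1) ↔ (p2 ∨ p2))) ∨ ((p1 ↔ (p1 → p3)) → ~p2)) ↔ ((((p3 ∨ p2) ↔ p1) ↔ ~p2) → ~(p2 ↔ ~p3)) = 1 ↔ 1 = 1
(((p1 → (p2 ↔ p2)) → ~p2) → ((p2 ∨ (p3 ∨ p2)) ↔ ~((p3 → p1) → p1))) ↔ ((((~p1 ∨ (p1 → p2)) ↔ ((p1 → p1) ↔ (p2 ∨ p2))) ∨ ((p1 ↔ (p1 → p3)) → ~p2)) ↔ ((((p3 ∨ p2) ↔ p1) ↔ ~p2) → ~(p2 ↔ ~p3))) = 1 ↔ 1 = 1
p2 ↔ p2 = 3/5 ↔ 3/5 = 1
~(p2 ↔ p2) = ~1 = 0
p3 ↔ p2 = 1/5 ↔ 3/5 = 1/5
(p3 ↔ p2) ↔ p1 = 1/5 ↔ 4/5 = 1/5
p2 → p2 = 3/5 → 3/5 = 1
~p2 = ~3/5 = 0
(p2 → p2) ∨ ~p2 = 1 ∨ 0 = 1
p1 ↔ p3 = 4/5 ↔ 1/5 = 1/5
(p1 ↔ p3) ∨ p3 = 1/5 ∨ 1/5 = 1/5
((p2 → p2) ∨ ~p2) → ((p1 ↔ p3) ∨ p3) = 1 → 1/5 = 1/5
((p3 ↔ p2) ↔ p1) → (((p2 → p2) ∨ ~p2) → ((p1 ↔ p3) ∨ p3)) = 1/5 → 1/5 = 1
~(p2 ↔ p2) ∨ (((p3 ↔ p2) ↔ p1) → (((p2 → p2) ∨ ~p2) → ((p1 ↔ p3) ∨ p3))) = 0 ∨ 1 = 1
p2 → p3 = 3/5 → 1/5 = 1/5
p3 → p1 = 1/5 → 4/5 = 1
(p3 → p1) ↔ p1 = 1 ↔ 4/5 = 4/5
(p2 → p3) → ((p3 → p1) ↔ p1) = 1/5 → 4/5 = 1
~((p2 → p3) → ((p3 → p1) ↔ p1)) = ~1 = 0
(~(p2 ↔ p2) ∨ (((p3 ↔ p2) ↔ p1) → (((p2 → p2) ∨ ~p2) → ((p1 ↔ p3) ∨ p3)))) ↔ ~((p2 → p3) → ((p3 → p1) ↔ p1)) = 1 ↔ 0 = 0
((((p1 → (p2 ↔ p2)) → ~p2) → ((p2 ∨ (p3 ∨ p2)) ↔ ~((p3 → p1) → p1))) ↔ ((((~p1 ∨ (p1 → p2)) ↔ ((p1 → p1) ↔ (p2 ∨ p2))) ∨ ((p1 ↔ (p1 → p3)) → ~p2)) ↔ ((((p3 ∨ p2) ↔ p1) ↔ ~p2) → ~(p2 ↔ ~p3)))) ↔ ((~(p2 ↔ p2) ∨ (((p3 ↔ p2) ↔ p1) → (((p2 → p2) ∨ ~p2) → ((p1 ↔ p3) ∨ p3)))) ↔ ~((p2 → p3) → ((p3 → p1) ↔ p1))) = 1 ↔ 0 = 0

0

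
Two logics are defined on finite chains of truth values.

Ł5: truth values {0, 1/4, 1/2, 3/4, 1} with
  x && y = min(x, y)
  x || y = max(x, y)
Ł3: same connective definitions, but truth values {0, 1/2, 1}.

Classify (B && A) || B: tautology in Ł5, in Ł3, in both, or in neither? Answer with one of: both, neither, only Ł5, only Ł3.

neither

In Ł5: at A = 0, B = 0 the value is 0 — not a tautology.
In Ł3: at A = 0, B = 0 the value is 0 — not a tautology.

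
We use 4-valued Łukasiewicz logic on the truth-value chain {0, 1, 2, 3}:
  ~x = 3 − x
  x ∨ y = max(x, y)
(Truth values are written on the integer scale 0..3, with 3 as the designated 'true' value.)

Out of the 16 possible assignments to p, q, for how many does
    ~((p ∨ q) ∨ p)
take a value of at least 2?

p = 0, q = 0 ↦ 3  ≥
p = 0, q = 1 ↦ 2  ≥
p = 0, q = 2 ↦ 1  <
p = 0, q = 3 ↦ 0  <
p = 1, q = 0 ↦ 2  ≥
p = 1, q = 1 ↦ 2  ≥
p = 1, q = 2 ↦ 1  <
p = 1, q = 3 ↦ 0  <
p = 2, q = 0 ↦ 1  <
p = 2, q = 1 ↦ 1  <
p = 2, q = 2 ↦ 1  <
p = 2, q = 3 ↦ 0  <
p = 3, q = 0 ↦ 0  <
p = 3, q = 1 ↦ 0  <
p = 3, q = 2 ↦ 0  <
p = 3, q = 3 ↦ 0  <
So 4 of the 16 assignments meet the threshold.

4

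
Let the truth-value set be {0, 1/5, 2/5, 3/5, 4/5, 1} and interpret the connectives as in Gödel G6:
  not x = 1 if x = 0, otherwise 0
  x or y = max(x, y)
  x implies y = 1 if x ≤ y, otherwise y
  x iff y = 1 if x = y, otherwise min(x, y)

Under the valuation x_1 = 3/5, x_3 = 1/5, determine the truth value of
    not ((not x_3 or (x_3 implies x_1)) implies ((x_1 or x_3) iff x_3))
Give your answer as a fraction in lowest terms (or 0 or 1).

not x_3 = not 1/5 = 0
x_3 implies x_1 = 1/5 implies 3/5 = 1
not x_3 or (x_3 implies x_1) = 0 or 1 = 1
x_1 or x_3 = 3/5 or 1/5 = 3/5
(x_1 or x_3) iff x_3 = 3/5 iff 1/5 = 1/5
(not x_3 or (x_3 implies x_1)) implies ((x_1 or x_3) iff x_3) = 1 implies 1/5 = 1/5
not ((not x_3 or (x_3 implies x_1)) implies ((x_1 or x_3) iff x_3)) = not 1/5 = 0

0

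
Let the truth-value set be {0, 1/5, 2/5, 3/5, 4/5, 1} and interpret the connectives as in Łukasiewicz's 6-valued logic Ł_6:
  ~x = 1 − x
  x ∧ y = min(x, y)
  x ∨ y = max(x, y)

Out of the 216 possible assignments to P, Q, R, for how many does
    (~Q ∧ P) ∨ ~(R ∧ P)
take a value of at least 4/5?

value 1: 71 assignments (counts)
value 4/5: 65 assignments (counts)
value 3/5: 53 assignments
value 2/5: 19 assignments
value 1/5: 7 assignments
value 0: 1 assignment
So 136 of the 216 assignments meet the threshold.

136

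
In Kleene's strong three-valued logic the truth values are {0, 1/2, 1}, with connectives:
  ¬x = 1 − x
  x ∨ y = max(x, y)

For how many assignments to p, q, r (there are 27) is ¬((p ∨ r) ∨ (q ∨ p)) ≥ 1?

value 1: 1 assignment (counts)
value 1/2: 7 assignments
value 0: 19 assignments
So 1 of the 27 assignments meets the threshold.

1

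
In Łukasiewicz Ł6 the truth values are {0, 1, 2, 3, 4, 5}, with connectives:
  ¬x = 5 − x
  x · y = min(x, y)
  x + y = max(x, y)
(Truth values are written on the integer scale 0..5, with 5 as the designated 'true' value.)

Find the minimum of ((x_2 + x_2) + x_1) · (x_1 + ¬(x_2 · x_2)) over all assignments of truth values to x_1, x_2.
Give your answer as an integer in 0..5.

Take x_1 = 0, x_2 = 0:
x_2 + x_2 = 0 + 0 = 0
(x_2 + x_2) + x_1 = 0 + 0 = 0
x_2 · x_2 = 0 · 0 = 0
¬(x_2 · x_2) = ¬0 = 5
x_1 + ¬(x_2 · x_2) = 0 + 5 = 5
((x_2 + x_2) + x_1) · (x_1 + ¬(x_2 · x_2)) = 0 · 5 = 0
No assignment yields a value below 0, so this is the minimum.

0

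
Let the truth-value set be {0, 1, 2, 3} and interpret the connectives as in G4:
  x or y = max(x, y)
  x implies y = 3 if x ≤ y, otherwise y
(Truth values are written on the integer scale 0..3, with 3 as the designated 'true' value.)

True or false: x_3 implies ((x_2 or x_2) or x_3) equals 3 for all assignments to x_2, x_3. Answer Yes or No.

Yes

x_2 = 0, x_3 = 0 ↦ 3
x_2 = 0, x_3 = 1 ↦ 3
x_2 = 0, x_3 = 2 ↦ 3
x_2 = 0, x_3 = 3 ↦ 3
x_2 = 1, x_3 = 0 ↦ 3
x_2 = 1, x_3 = 1 ↦ 3
x_2 = 1, x_3 = 2 ↦ 3
x_2 = 1, x_3 = 3 ↦ 3
x_2 = 2, x_3 = 0 ↦ 3
x_2 = 2, x_3 = 1 ↦ 3
x_2 = 2, x_3 = 2 ↦ 3
x_2 = 2, x_3 = 3 ↦ 3
x_2 = 3, x_3 = 0 ↦ 3
x_2 = 3, x_3 = 1 ↦ 3
x_2 = 3, x_3 = 2 ↦ 3
x_2 = 3, x_3 = 3 ↦ 3
Every assignment gives a value ≥ 3.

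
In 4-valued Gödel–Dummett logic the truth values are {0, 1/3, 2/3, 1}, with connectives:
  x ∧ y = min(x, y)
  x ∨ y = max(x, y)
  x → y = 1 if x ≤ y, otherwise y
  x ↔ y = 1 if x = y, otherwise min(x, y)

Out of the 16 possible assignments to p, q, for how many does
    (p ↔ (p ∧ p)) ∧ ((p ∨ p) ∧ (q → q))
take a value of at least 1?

p = 0, q = 0 ↦ 0  <
p = 0, q = 1/3 ↦ 0  <
p = 0, q = 2/3 ↦ 0  <
p = 0, q = 1 ↦ 0  <
p = 1/3, q = 0 ↦ 1/3  <
p = 1/3, q = 1/3 ↦ 1/3  <
p = 1/3, q = 2/3 ↦ 1/3  <
p = 1/3, q = 1 ↦ 1/3  <
p = 2/3, q = 0 ↦ 2/3  <
p = 2/3, q = 1/3 ↦ 2/3  <
p = 2/3, q = 2/3 ↦ 2/3  <
p = 2/3, q = 1 ↦ 2/3  <
p = 1, q = 0 ↦ 1  ≥
p = 1, q = 1/3 ↦ 1  ≥
p = 1, q = 2/3 ↦ 1  ≥
p = 1, q = 1 ↦ 1  ≥
So 4 of the 16 assignments meet the threshold.

4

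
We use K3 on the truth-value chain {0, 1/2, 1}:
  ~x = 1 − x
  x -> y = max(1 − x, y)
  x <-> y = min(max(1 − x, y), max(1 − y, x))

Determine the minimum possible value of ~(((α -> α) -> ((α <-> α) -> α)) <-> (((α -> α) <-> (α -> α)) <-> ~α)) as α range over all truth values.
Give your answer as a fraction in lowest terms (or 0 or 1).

Take α = 1/2:
α -> α = 1/2 -> 1/2 = 1/2
α <-> α = 1/2 <-> 1/2 = 1/2
(α <-> α) -> α = 1/2 -> 1/2 = 1/2
(α -> α) -> ((α <-> α) -> α) = 1/2 -> 1/2 = 1/2
α -> α = 1/2 -> 1/2 = 1/2
α -> α = 1/2 -> 1/2 = 1/2
(α -> α) <-> (α -> α) = 1/2 <-> 1/2 = 1/2
~α = ~1/2 = 1/2
((α -> α) <-> (α -> α)) <-> ~α = 1/2 <-> 1/2 = 1/2
((α -> α) -> ((α <-> α) -> α)) <-> (((α -> α) <-> (α -> α)) <-> ~α) = 1/2 <-> 1/2 = 1/2
~(((α -> α) -> ((α <-> α) -> α)) <-> (((α -> α) <-> (α -> α)) <-> ~α)) = ~1/2 = 1/2
No assignment yields a value below 1/2, so this is the minimum.

1/2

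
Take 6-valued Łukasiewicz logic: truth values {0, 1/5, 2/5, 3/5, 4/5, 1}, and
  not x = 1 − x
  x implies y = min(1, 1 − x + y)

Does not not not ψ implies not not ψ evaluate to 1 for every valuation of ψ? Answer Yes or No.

No

Counterexample: take ψ = 0.
not ψ = not 0 = 1
not not ψ = not 1 = 0
not not not ψ = not 0 = 1
not ψ = not 0 = 1
not not ψ = not 1 = 0
not not not ψ implies not not ψ = 1 implies 0 = 0
This gives 0 ≠ 1.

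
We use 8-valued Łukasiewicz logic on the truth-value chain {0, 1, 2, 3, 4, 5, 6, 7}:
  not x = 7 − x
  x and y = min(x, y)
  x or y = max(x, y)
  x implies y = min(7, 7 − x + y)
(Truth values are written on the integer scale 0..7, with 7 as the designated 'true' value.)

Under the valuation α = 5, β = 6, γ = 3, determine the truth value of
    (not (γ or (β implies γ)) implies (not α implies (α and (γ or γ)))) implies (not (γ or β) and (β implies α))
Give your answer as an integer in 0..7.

β implies γ = 6 implies 3 = 4
γ or (β implies γ) = 3 or 4 = 4
not (γ or (β implies γ)) = not 4 = 3
not α = not 5 = 2
γ or γ = 3 or 3 = 3
α and (γ or γ) = 5 and 3 = 3
not α implies (α and (γ or γ)) = 2 implies 3 = 7
not (γ or (β implies γ)) implies (not α implies (α and (γ or γ))) = 3 implies 7 = 7
γ or β = 3 or 6 = 6
not (γ or β) = not 6 = 1
β implies α = 6 implies 5 = 6
not (γ or β) and (β implies α) = 1 and 6 = 1
(not (γ or (β implies γ)) implies (not α implies (α and (γ or γ)))) implies (not (γ or β) and (β implies α)) = 7 implies 1 = 1

1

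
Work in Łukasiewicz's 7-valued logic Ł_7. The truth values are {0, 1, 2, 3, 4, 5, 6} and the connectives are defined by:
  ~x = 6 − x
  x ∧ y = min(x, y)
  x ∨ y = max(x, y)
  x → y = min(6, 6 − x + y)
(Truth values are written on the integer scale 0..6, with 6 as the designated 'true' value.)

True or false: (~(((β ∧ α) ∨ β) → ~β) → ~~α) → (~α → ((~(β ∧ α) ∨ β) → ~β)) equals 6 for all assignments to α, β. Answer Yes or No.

No

Counterexample: take α = 0, β = 1.
β ∧ α = 1 ∧ 0 = 0
(β ∧ α) ∨ β = 0 ∨ 1 = 1
~β = ~1 = 5
((β ∧ α) ∨ β) → ~β = 1 → 5 = 6
~(((β ∧ α) ∨ β) → ~β) = ~6 = 0
~α = ~0 = 6
~~α = ~6 = 0
~(((β ∧ α) ∨ β) → ~β) → ~~α = 0 → 0 = 6
~α = ~0 = 6
β ∧ α = 1 ∧ 0 = 0
~(β ∧ α) = ~0 = 6
~(β ∧ α) ∨ β = 6 ∨ 1 = 6
~β = ~1 = 5
(~(β ∧ α) ∨ β) → ~β = 6 → 5 = 5
~α → ((~(β ∧ α) ∨ β) → ~β) = 6 → 5 = 5
(~(((β ∧ α) ∨ β) → ~β) → ~~α) → (~α → ((~(β ∧ α) ∨ β) → ~β)) = 6 → 5 = 5
This gives 5 ≠ 6.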